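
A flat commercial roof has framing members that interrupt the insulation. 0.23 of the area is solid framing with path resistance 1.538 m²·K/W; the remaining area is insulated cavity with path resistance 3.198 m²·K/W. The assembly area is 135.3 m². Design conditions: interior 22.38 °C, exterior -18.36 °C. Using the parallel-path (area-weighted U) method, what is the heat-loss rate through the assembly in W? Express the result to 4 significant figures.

2151 W

U_eff = 0.77/3.198 + 0.23/1.538 = 0.24078 + 0.14954 = 0.39032
R_eff = 1/U_eff = 2.562 m²·K/W
Q = 135.3 × (22.38 − (-18.36)) / 2.562 = 2151.5 W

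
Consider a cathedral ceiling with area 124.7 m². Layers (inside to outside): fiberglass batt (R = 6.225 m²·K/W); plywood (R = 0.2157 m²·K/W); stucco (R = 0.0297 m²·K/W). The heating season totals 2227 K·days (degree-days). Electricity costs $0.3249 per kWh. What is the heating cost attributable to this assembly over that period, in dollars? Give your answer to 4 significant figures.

334.7 dollars

R_total = 6.225 + 0.2157 + 0.0297 = 6.4704 m²·K/W
E = A × HDD × 24 / R / 1000 = 124.7 × 2227 × 24 / 6.4704 / 1000 = 1030.1 kWh
Cost = 1030.1 × 0.3249 = $334.67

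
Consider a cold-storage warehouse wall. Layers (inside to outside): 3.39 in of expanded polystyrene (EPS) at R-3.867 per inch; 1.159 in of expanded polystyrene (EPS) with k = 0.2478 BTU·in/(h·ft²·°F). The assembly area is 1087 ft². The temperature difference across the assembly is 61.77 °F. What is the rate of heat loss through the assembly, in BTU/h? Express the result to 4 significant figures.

3775 BTU/h

3.39 × 3.867 = 13.109
1.159/0.2478 = 4.6772
R_total = 13.109 + 4.6772 = 17.786 ft²·°F·h/BTU
Q = A·ΔT/R = 1087 × 61.77 / 17.786 = 3775 BTU/h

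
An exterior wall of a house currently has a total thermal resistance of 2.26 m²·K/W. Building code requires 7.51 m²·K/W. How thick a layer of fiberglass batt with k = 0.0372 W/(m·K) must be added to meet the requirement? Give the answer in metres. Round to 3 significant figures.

ΔR = 7.51 − 2.26 = 5.25 m²·K/W
L = ΔR × k = 5.25 × 0.0372 = 0.1953 m

0.195 m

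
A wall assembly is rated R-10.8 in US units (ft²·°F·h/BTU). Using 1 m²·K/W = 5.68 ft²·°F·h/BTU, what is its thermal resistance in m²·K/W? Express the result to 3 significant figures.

1.90 m²·K/W

R_SI = 10.8/5.68 = 1.901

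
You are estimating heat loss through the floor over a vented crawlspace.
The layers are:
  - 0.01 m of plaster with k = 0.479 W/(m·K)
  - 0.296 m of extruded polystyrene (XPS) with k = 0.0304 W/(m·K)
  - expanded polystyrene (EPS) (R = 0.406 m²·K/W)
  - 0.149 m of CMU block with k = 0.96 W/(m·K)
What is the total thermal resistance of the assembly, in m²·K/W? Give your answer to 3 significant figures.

0.01/0.479 = 0.02088
0.296/0.0304 = 9.737
0.149/0.96 = 0.1552
R_total = 0.02088 + 9.737 + 0.406 + 0.1552 = 10.32 m²·K/W

10.3 m²·K/W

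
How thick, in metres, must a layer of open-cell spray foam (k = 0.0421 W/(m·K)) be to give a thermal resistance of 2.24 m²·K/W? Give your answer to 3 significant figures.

0.0943 m

L = R·k = 2.24 × 0.0421 = 0.0943 m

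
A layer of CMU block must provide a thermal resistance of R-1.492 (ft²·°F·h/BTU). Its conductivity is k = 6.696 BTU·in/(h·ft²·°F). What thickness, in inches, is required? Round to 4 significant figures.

L = R × k = 1.492 × 6.696 = 9.9904 in

9.990 in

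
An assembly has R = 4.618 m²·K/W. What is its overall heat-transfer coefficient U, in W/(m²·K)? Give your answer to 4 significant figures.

U = 1/R = 1/4.618 = 0.21654

0.2165 W/(m²·K)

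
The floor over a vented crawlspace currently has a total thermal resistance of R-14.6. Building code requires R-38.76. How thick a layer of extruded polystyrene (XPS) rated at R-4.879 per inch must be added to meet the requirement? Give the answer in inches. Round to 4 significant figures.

4.952 in

ΔR = 38.76 − 14.6 = 24.16 ft²·°F·h/BTU
L = ΔR / (R/in) = 24.16/4.879 = 4.9518 in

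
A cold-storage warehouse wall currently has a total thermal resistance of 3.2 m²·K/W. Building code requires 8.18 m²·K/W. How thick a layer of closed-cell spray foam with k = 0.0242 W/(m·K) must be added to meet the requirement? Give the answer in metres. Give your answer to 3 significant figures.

ΔR = 8.18 − 3.2 = 4.98 m²·K/W
L = ΔR × k = 4.98 × 0.0242 = 0.1205 m

0.121 m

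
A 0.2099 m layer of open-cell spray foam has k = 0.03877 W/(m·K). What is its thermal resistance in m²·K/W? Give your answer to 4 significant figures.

5.414 m²·K/W

R = L/k = 0.2099/0.03877 = 5.414 m²·K/W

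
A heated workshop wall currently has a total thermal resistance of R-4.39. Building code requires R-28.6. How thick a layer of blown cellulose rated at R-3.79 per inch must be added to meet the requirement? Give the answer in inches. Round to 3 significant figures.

ΔR = 28.6 − 4.39 = 24.21 ft²·°F·h/BTU
L = ΔR / (R/in) = 24.21/3.79 = 6.388 in

6.39 in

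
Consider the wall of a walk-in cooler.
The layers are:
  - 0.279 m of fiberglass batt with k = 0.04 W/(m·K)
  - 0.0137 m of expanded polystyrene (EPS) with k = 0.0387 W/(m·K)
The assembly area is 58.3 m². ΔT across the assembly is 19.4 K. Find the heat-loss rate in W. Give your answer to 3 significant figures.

0.279/0.04 = 6.975
0.0137/0.0387 = 0.354
R_total = 6.975 + 0.354 = 7.329 m²·K/W
Q = A·ΔT/R = 58.3 × 19.4 / 7.329 = 154.3 W

154 W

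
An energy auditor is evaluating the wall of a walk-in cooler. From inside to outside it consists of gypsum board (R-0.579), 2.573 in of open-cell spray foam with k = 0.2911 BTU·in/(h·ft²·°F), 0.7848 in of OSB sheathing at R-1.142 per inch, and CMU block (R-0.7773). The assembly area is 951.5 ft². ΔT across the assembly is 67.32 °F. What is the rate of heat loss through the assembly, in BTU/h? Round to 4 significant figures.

2.573/0.2911 = 8.8389
0.7848 × 1.142 = 0.89624
R_total = 0.579 + 8.8389 + 0.89624 + 0.7773 = 11.091 ft²·°F·h/BTU
Q = A·ΔT/R = 951.5 × 67.32 / 11.091 = 5775.2 BTU/h

5775 BTU/h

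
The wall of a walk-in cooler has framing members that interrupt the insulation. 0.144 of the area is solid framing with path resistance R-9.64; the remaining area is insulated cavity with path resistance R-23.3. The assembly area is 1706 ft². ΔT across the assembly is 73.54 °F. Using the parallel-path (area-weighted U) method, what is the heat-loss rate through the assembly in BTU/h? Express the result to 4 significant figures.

U_eff = 0.856/23.3 + 0.144/9.64 = 0.036738 + 0.014938 = 0.051676
R_eff = 1/U_eff = 19.351 ft²·°F·h/BTU
Q = 1706 × 73.54 / 19.351 = 6483.2 BTU/h

6483 BTU/h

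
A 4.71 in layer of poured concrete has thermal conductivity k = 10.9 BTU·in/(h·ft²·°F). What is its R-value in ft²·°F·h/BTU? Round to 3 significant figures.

R = L/k = 4.71/10.9 = 0.4321 ft²·°F·h/BTU

0.432 ft²·°F·h/BTU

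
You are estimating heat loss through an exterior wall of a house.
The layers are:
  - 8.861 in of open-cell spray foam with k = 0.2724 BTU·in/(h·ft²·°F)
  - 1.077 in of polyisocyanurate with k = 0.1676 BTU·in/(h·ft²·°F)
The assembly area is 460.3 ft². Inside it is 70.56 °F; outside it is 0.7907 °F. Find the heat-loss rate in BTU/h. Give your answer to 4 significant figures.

8.861/0.2724 = 32.529
1.077/0.1676 = 6.426
R_total = 32.529 + 6.426 = 38.955 ft²·°F·h/BTU
Q = A·ΔT/R = 460.3 × (70.56 − 0.7907) / 38.955 = 824.4 BTU/h

824.4 BTU/h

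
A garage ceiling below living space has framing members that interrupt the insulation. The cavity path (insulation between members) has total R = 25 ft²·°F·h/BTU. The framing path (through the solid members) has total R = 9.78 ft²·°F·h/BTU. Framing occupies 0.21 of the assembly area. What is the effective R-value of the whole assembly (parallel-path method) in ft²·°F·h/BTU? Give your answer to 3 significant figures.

18.8 ft²·°F·h/BTU

U_eff = 0.79/25 + 0.21/9.78 = 0.0316 + 0.02147 = 0.05307
R_eff = 1/U_eff = 18.84 ft²·°F·h/BTU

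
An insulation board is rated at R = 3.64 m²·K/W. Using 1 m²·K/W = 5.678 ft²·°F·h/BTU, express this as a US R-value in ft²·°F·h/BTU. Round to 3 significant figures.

20.7 ft²·°F·h/BTU

R_US = 3.64 × 5.678 = 20.67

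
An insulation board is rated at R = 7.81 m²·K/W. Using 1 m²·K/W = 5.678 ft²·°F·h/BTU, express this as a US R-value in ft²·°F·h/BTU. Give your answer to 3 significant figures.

R_US = 7.81 × 5.678 = 44.35

44.3 ft²·°F·h/BTU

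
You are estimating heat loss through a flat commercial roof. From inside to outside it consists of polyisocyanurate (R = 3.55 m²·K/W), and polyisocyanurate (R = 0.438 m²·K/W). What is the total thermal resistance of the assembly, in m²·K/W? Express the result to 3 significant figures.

3.99 m²·K/W

R_total = 3.55 + 0.438 = 3.988 m²·K/W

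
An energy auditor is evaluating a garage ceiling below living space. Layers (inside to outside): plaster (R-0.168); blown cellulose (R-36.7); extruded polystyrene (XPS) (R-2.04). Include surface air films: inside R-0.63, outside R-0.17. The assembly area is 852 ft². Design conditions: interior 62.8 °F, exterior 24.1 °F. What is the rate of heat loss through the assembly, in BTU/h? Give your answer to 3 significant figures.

R_total = 0.63 + 0.168 + 36.7 + 2.04 + 0.17 = 39.71 ft²·°F·h/BTU
Q = A·ΔT/R = 852 × (62.8 − 24.1) / 39.71 = 830.4 BTU/h

830 BTU/h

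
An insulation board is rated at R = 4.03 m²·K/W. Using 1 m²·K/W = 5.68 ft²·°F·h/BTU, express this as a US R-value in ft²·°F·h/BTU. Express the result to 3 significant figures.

22.9 ft²·°F·h/BTU

R_US = 4.03 × 5.68 = 22.89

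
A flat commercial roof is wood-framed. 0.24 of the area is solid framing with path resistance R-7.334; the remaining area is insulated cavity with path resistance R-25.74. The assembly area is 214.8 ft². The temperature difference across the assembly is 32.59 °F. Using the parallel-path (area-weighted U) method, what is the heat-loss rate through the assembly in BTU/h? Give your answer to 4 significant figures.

U_eff = 0.76/25.74 + 0.24/7.334 = 0.029526 + 0.032724 = 0.06225
R_eff = 1/U_eff = 16.064 ft²·°F·h/BTU
Q = 214.8 × 32.59 / 16.064 = 435.77 BTU/h

435.8 BTU/h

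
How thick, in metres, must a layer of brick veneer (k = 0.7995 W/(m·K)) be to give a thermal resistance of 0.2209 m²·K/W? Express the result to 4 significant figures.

0.1766 m

L = R·k = 0.2209 × 0.7995 = 0.17661 m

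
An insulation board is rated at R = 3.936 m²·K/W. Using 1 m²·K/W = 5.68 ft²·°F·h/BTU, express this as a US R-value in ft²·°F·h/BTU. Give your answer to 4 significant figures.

R_US = 3.936 × 5.68 = 22.356

22.36 ft²·°F·h/BTU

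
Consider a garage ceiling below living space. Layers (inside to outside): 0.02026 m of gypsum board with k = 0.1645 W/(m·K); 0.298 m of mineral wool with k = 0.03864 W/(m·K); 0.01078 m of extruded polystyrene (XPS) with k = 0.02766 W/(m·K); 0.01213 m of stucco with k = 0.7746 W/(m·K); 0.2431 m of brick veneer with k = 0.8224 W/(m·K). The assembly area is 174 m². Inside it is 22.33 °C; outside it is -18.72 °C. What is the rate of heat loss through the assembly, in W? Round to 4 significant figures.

836.7 W

0.02026/0.1645 = 0.12316
0.298/0.03864 = 7.7122
0.01078/0.02766 = 0.38973
0.01213/0.7746 = 0.01566
0.2431/0.8224 = 0.2956
R_total = 0.12316 + 7.7122 + 0.38973 + 0.01566 + 0.2956 = 8.5364 m²·K/W
Q = A·ΔT/R = 174 × (22.33 − (-18.72)) / 8.5364 = 836.74 W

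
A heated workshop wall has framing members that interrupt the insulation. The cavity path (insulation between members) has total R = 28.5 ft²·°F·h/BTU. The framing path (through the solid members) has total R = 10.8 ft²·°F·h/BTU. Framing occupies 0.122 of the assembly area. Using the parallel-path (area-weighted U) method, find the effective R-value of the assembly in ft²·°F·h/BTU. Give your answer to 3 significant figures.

23.8 ft²·°F·h/BTU

U_eff = 0.878/28.5 + 0.122/10.8 = 0.03081 + 0.0113 = 0.0421
R_eff = 1/U_eff = 23.75 ft²·°F·h/BTU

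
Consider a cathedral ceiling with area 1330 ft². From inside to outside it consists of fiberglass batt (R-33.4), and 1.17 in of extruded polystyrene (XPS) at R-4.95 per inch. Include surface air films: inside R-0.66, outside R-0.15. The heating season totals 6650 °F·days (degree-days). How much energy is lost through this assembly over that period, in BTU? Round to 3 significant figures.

5310000 BTU

1.17 × 4.95 = 5.792
R_total = 0.66 + 33.4 + 5.792 + 0.15 = 40 ft²·°F·h/BTU
E = A × HDD × 24 / R = 1330 × 6650 × 24 / 40 = 5307000 BTU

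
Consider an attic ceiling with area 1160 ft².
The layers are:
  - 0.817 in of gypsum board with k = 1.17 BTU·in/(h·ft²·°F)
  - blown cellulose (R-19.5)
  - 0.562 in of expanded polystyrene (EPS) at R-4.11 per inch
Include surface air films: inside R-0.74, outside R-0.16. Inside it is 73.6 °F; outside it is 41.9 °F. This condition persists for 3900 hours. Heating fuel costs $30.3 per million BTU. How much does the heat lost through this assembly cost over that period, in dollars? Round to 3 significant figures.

186 dollars

0.817/1.17 = 0.6983
0.562 × 4.11 = 2.31
R_total = 0.74 + 0.6983 + 19.5 + 2.31 + 0.16 = 23.41 ft²·°F·h/BTU
Q = 1160 × (73.6 − 41.9) / 23.41 = 1571 BTU/h
E = 1571 × 3900 = 6127000 BTU
Cost = 6127000/10⁶ × 30.3 = $185.6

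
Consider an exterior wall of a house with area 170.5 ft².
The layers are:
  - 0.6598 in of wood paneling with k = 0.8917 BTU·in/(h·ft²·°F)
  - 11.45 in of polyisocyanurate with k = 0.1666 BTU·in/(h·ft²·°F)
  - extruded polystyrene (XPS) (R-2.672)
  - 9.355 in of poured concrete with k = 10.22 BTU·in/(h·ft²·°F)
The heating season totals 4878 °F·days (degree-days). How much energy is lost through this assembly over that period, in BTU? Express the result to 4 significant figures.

0.6598/0.8917 = 0.73993
11.45/0.1666 = 68.727
9.355/10.22 = 0.91536
R_total = 0.73993 + 68.727 + 2.672 + 0.91536 = 73.055 ft²·°F·h/BTU
E = A × HDD × 24 / R = 170.5 × 4878 × 24 / 73.055 = 273230 BTU

273200 BTU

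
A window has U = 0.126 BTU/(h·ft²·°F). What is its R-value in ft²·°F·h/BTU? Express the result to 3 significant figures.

R = 1/U = 1/0.126 = 7.937

7.94 ft²·°F·h/BTU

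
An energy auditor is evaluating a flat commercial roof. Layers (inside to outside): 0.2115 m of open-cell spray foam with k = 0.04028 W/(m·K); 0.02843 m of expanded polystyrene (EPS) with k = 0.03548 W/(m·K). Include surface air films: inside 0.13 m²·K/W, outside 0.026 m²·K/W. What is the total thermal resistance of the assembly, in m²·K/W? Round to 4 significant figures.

6.208 m²·K/W

0.2115/0.04028 = 5.2507
0.02843/0.03548 = 0.8013
R_total = 0.13 + 5.2507 + 0.8013 + 0.026 = 6.208 m²·K/W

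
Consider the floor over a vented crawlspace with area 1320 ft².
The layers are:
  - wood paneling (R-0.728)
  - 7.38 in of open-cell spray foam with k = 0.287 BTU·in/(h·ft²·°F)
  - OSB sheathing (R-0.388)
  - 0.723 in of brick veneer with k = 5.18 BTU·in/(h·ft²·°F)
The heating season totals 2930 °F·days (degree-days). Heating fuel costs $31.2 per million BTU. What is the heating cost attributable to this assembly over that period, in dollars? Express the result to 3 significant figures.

7.38/0.287 = 25.71
0.723/5.18 = 0.1396
R_total = 0.728 + 25.71 + 0.388 + 0.1396 = 26.97 ft²·°F·h/BTU
E = A × HDD × 24 / R = 1320 × 2930 × 24 / 26.97 = 3442000 BTU
Cost = 3442000/10⁶ × 31.2 = $107.4

107 dollars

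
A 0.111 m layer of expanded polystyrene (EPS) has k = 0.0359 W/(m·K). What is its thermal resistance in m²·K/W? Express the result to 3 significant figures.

R = L/k = 0.111/0.0359 = 3.092 m²·K/W

3.09 m²·K/W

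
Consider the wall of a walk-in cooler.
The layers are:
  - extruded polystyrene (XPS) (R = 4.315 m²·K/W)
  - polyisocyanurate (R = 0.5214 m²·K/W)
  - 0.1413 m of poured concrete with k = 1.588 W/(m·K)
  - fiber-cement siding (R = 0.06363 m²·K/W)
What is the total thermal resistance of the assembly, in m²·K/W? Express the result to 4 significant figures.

0.1413/1.588 = 0.08898
R_total = 4.315 + 0.5214 + 0.08898 + 0.06363 = 4.989 m²·K/W

4.989 m²·K/W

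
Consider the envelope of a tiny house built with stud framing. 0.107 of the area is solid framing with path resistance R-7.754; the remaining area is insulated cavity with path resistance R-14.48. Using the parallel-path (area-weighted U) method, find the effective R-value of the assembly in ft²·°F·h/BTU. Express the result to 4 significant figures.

U_eff = 0.893/14.48 + 0.107/7.754 = 0.061671 + 0.013799 = 0.075471
R_eff = 1/U_eff = 13.25 ft²·°F·h/BTU

13.25 ft²·°F·h/BTU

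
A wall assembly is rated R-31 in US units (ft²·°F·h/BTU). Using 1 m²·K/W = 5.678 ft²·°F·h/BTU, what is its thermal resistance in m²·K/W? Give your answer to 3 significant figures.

5.46 m²·K/W

R_SI = 31/5.678 = 5.46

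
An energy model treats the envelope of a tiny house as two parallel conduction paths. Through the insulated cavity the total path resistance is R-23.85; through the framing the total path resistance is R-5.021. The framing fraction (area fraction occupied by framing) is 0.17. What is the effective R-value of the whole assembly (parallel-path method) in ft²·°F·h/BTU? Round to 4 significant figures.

U_eff = 0.83/23.85 + 0.17/5.021 = 0.034801 + 0.033858 = 0.068659
R_eff = 1/U_eff = 14.565 ft²·°F·h/BTU

14.56 ft²·°F·h/BTU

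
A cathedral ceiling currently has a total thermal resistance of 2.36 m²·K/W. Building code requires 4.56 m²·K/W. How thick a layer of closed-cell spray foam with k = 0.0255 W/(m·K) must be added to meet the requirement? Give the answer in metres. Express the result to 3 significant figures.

0.0561 m

ΔR = 4.56 − 2.36 = 2.2 m²·K/W
L = ΔR × k = 2.2 × 0.0255 = 0.0561 m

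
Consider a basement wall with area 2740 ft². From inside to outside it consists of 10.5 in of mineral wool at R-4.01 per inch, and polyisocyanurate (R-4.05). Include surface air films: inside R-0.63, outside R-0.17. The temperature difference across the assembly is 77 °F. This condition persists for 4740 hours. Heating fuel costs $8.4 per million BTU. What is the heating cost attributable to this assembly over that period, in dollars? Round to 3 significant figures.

10.5 × 4.01 = 42.1
R_total = 0.63 + 42.1 + 4.05 + 0.17 = 46.95 ft²·°F·h/BTU
Q = 2740 × 77 / 46.95 = 4493 BTU/h
E = 4493 × 4740 = 21300000 BTU
Cost = 21300000/10⁶ × 8.4 = $178.9

179 dollars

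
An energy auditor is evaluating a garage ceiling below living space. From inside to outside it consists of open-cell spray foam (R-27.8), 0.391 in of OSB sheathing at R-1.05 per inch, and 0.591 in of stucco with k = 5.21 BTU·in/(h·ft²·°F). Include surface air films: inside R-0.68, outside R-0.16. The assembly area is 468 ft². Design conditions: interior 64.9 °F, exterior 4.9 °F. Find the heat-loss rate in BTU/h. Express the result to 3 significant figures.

963 BTU/h

0.391 × 1.05 = 0.4106
0.591/5.21 = 0.1134
R_total = 0.68 + 27.8 + 0.4106 + 0.1134 + 0.16 = 29.16 ft²·°F·h/BTU
Q = A·ΔT/R = 468 × (64.9 − 4.9) / 29.16 = 962.8 BTU/h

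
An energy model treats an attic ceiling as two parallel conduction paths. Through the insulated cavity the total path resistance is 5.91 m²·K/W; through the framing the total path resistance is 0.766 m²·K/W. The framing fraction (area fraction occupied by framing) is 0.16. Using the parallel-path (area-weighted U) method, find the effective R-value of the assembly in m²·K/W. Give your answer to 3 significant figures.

U_eff = 0.84/5.91 + 0.16/0.766 = 0.1421 + 0.2089 = 0.351
R_eff = 1/U_eff = 2.849 m²·K/W

2.85 m²·K/W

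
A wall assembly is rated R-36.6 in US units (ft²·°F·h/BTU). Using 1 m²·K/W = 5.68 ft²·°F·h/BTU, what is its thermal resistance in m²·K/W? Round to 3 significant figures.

R_SI = 36.6/5.68 = 6.444

6.44 m²·K/W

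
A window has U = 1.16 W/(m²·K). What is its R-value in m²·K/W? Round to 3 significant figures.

0.862 m²·K/W

R = 1/U = 1/1.16 = 0.8621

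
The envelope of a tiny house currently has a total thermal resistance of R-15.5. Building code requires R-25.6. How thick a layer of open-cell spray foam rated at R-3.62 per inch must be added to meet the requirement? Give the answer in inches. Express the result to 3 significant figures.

2.79 in

ΔR = 25.6 − 15.5 = 10.1 ft²·°F·h/BTU
L = ΔR / (R/in) = 10.1/3.62 = 2.79 in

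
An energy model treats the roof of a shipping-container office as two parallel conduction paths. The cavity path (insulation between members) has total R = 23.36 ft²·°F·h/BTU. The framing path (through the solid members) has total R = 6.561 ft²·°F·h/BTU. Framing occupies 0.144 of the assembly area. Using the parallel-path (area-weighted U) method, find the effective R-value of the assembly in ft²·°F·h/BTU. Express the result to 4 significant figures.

U_eff = 0.856/23.36 + 0.144/6.561 = 0.036644 + 0.021948 = 0.058592
R_eff = 1/U_eff = 17.067 ft²·°F·h/BTU

17.07 ft²·°F·h/BTU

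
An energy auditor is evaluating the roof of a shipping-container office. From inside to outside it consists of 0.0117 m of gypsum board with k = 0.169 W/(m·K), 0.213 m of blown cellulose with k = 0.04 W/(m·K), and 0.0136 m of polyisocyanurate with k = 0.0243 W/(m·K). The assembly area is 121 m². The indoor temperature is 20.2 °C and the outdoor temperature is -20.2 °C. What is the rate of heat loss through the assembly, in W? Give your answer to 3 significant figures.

821 W

0.0117/0.169 = 0.06923
0.213/0.04 = 5.325
0.0136/0.0243 = 0.5597
R_total = 0.06923 + 5.325 + 0.5597 = 5.954 m²·K/W
Q = A·ΔT/R = 121 × (20.2 − (-20.2)) / 5.954 = 821 W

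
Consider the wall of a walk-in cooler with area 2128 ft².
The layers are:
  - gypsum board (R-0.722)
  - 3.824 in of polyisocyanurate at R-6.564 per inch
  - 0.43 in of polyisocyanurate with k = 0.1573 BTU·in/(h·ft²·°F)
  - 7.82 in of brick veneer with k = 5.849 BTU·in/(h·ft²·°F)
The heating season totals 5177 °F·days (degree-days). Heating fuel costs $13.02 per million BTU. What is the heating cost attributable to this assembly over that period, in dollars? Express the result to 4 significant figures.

115.2 dollars

3.824 × 6.564 = 25.101
0.43/0.1573 = 2.7336
7.82/5.849 = 1.337
R_total = 0.722 + 25.101 + 2.7336 + 1.337 = 29.893 ft²·°F·h/BTU
E = A × HDD × 24 / R = 2128 × 5177 × 24 / 29.893 = 8844800 BTU
Cost = 8844800/10⁶ × 13.02 = $115.16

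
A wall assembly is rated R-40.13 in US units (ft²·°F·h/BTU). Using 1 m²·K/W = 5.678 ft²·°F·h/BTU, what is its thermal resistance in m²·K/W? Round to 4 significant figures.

R_SI = 40.13/5.678 = 7.0676

7.068 m²·K/W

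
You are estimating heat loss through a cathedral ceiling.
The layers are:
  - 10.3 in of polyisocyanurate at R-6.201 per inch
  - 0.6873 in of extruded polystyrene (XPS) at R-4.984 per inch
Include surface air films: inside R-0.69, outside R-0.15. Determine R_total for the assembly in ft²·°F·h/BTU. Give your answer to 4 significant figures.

10.3 × 6.201 = 63.87
0.6873 × 4.984 = 3.4255
R_total = 0.69 + 63.87 + 3.4255 + 0.15 = 68.136 ft²·°F·h/BTU

68.14 ft²·°F·h/BTU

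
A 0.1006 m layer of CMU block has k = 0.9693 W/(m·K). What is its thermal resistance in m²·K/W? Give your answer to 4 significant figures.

R = L/k = 0.1006/0.9693 = 0.10379 m²·K/W

0.1038 m²·K/W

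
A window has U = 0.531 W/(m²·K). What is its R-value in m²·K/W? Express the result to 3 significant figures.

1.88 m²·K/W

R = 1/U = 1/0.531 = 1.883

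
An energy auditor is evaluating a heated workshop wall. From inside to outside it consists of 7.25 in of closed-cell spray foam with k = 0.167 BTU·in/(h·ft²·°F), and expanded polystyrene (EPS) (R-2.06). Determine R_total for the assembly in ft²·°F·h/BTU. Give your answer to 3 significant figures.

7.25/0.167 = 43.41
R_total = 43.41 + 2.06 = 45.47 ft²·°F·h/BTU

45.5 ft²·°F·h/BTU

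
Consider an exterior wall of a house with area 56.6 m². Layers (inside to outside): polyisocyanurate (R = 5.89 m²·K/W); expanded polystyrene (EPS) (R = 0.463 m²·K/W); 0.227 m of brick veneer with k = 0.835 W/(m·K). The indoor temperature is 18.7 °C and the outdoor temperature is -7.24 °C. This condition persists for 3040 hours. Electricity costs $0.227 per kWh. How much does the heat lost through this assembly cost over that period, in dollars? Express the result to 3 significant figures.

0.227/0.835 = 0.2719
R_total = 5.89 + 0.463 + 0.2719 = 6.625 m²·K/W
Q = 56.6 × (18.7 − (-7.24)) / 6.625 = 221.6 W
E = 221.6 W × 3040 h / 1000 = 673.7 kWh
Cost = 673.7 × 0.227 = $152.9

153 dollars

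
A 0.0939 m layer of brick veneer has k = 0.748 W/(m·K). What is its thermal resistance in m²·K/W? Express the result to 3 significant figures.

R = L/k = 0.0939/0.748 = 0.1255 m²·K/W

0.126 m²·K/W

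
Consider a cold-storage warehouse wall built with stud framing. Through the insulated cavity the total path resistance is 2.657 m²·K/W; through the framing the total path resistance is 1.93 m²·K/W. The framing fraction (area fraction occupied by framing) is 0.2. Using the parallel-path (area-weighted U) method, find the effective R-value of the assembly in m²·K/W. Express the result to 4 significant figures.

U_eff = 0.8/2.657 + 0.2/1.93 = 0.30109 + 0.10363 = 0.40472
R_eff = 1/U_eff = 2.4709 m²·K/W

2.471 m²·K/W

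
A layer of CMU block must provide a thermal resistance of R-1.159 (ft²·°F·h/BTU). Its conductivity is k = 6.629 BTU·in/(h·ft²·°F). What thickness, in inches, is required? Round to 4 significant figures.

7.683 in

L = R × k = 1.159 × 6.629 = 7.683 in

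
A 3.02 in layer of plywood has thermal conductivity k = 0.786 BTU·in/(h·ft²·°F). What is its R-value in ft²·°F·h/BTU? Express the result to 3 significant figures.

R = L/k = 3.02/0.786 = 3.842 ft²·°F·h/BTU

3.84 ft²·°F·h/BTU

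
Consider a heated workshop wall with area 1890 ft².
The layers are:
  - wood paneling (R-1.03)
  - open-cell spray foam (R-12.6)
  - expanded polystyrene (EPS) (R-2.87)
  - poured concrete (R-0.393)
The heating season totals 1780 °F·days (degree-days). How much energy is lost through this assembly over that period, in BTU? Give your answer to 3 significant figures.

R_total = 1.03 + 12.6 + 2.87 + 0.393 = 16.89 ft²·°F·h/BTU
E = A × HDD × 24 / R = 1890 × 1780 × 24 / 16.89 = 4780000 BTU

4780000 BTU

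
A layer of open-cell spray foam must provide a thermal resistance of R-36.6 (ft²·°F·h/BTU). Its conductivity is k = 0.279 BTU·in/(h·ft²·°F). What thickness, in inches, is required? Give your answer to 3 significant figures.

L = R × k = 36.6 × 0.279 = 10.21 in

10.2 in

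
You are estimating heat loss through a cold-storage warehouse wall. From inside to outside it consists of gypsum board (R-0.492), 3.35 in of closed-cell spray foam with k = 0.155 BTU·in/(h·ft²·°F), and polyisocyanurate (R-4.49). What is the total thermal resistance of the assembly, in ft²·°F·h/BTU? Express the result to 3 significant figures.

26.6 ft²·°F·h/BTU

3.35/0.155 = 21.61
R_total = 0.492 + 21.61 + 4.49 = 26.59 ft²·°F·h/BTU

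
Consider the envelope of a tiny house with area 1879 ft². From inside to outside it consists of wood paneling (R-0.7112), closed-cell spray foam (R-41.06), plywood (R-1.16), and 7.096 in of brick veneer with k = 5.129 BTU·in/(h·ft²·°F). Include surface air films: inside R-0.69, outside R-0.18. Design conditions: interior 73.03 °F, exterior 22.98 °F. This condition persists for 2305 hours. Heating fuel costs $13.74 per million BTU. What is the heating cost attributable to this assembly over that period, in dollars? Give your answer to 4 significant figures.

65.92 dollars

7.096/5.129 = 1.3835
R_total = 0.69 + 0.7112 + 41.06 + 1.16 + 1.3835 + 0.18 = 45.185 ft²·°F·h/BTU
Q = 1879 × (73.03 − 22.98) / 45.185 = 2081.3 BTU/h
E = 2081.3 × 2305 = 4797400 BTU
Cost = 4797400/10⁶ × 13.74 = $65.917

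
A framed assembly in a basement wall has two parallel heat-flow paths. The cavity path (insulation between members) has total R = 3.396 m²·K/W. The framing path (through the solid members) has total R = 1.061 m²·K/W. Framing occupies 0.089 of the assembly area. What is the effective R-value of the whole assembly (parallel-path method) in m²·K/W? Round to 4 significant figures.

U_eff = 0.911/3.396 + 0.089/1.061 = 0.26826 + 0.083883 = 0.35214
R_eff = 1/U_eff = 2.8398 m²·K/W

2.840 m²·K/W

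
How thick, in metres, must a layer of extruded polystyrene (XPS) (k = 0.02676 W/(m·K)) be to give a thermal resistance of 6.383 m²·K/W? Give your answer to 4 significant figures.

0.1708 m

L = R·k = 6.383 × 0.02676 = 0.17081 m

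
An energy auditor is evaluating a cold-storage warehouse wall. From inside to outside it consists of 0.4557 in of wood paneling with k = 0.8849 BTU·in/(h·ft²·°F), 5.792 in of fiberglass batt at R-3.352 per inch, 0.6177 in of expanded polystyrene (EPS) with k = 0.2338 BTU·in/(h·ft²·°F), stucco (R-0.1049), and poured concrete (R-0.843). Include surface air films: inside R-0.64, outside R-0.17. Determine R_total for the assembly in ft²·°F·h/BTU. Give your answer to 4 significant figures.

0.4557/0.8849 = 0.51497
5.792 × 3.352 = 19.415
0.6177/0.2338 = 2.642
R_total = 0.64 + 0.51497 + 19.415 + 2.642 + 0.1049 + 0.843 + 0.17 = 24.33 ft²·°F·h/BTU

24.33 ft²·°F·h/BTU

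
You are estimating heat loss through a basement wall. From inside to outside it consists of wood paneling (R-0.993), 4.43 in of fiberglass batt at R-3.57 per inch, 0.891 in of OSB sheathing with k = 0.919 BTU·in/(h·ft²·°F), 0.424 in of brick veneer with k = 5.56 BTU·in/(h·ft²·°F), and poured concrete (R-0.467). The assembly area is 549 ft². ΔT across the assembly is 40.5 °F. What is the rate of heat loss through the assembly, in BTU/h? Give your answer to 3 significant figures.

1210 BTU/h

4.43 × 3.57 = 15.82
0.891/0.919 = 0.9695
0.424/5.56 = 0.07626
R_total = 0.993 + 15.82 + 0.9695 + 0.07626 + 0.467 = 18.32 ft²·°F·h/BTU
Q = A·ΔT/R = 549 × 40.5 / 18.32 = 1214 BTU/h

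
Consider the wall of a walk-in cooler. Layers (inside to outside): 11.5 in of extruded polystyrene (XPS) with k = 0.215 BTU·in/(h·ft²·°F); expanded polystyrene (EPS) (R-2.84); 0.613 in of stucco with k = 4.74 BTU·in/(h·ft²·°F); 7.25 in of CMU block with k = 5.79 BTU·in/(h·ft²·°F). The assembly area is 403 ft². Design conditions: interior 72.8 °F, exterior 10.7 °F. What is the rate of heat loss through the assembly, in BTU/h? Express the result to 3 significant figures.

434 BTU/h

11.5/0.215 = 53.49
0.613/4.74 = 0.1293
7.25/5.79 = 1.252
R_total = 53.49 + 2.84 + 0.1293 + 1.252 = 57.71 ft²·°F·h/BTU
Q = A·ΔT/R = 403 × (72.8 − 10.7) / 57.71 = 433.7 BTU/h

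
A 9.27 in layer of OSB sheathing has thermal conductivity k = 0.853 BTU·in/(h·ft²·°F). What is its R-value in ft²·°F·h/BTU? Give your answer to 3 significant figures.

10.9 ft²·°F·h/BTU

R = L/k = 9.27/0.853 = 10.87 ft²·°F·h/BTU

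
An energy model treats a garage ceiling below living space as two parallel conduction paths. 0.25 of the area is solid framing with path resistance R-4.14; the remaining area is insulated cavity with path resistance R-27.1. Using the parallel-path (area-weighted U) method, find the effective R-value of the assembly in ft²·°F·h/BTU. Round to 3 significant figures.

U_eff = 0.75/27.1 + 0.25/4.14 = 0.02768 + 0.06039 = 0.08806
R_eff = 1/U_eff = 11.36 ft²·°F·h/BTU

11.4 ft²·°F·h/BTU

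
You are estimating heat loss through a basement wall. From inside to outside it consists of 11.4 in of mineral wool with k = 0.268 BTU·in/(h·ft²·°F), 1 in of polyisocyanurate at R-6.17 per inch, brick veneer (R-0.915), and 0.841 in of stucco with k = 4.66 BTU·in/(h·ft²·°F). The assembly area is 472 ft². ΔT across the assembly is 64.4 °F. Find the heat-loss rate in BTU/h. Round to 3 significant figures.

11.4/0.268 = 42.54
1 × 6.17 = 6.17
0.841/4.66 = 0.1805
R_total = 42.54 + 6.17 + 0.915 + 0.1805 = 49.8 ft²·°F·h/BTU
Q = A·ΔT/R = 472 × 64.4 / 49.8 = 610.3 BTU/h

610 BTU/h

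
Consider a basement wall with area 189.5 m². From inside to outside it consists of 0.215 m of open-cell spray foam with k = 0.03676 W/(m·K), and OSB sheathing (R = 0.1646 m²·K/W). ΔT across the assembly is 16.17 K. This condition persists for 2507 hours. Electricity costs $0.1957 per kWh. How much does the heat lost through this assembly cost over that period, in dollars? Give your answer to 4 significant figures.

250.0 dollars

0.215/0.03676 = 5.8487
R_total = 5.8487 + 0.1646 = 6.0133 m²·K/W
Q = 189.5 × 16.17 / 6.0133 = 509.57 W
E = 509.57 W × 2507 h / 1000 = 1277.5 kWh
Cost = 1277.5 × 0.1957 = $250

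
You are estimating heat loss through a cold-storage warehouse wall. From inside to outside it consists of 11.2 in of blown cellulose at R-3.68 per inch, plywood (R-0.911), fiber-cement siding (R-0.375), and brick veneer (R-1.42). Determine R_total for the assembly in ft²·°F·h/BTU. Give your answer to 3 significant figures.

43.9 ft²·°F·h/BTU

11.2 × 3.68 = 41.22
R_total = 41.22 + 0.911 + 0.375 + 1.42 = 43.92 ft²·°F·h/BTU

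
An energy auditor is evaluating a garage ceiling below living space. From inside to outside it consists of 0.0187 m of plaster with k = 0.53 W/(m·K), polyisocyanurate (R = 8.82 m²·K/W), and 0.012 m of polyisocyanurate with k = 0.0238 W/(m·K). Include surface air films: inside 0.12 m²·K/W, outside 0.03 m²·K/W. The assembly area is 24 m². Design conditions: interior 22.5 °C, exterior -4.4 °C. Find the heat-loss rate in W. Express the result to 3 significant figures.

0.0187/0.53 = 0.03528
0.012/0.0238 = 0.5042
R_total = 0.12 + 0.03528 + 8.82 + 0.5042 + 0.03 = 9.509 m²·K/W
Q = A·ΔT/R = 24 × (22.5 − (-4.4)) / 9.509 = 67.89 W

67.9 W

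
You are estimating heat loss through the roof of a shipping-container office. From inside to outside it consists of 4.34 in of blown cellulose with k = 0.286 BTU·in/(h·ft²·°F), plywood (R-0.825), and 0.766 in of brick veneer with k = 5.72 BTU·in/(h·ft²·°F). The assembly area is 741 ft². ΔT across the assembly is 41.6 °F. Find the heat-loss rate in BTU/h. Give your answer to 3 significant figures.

4.34/0.286 = 15.17
0.766/5.72 = 0.1339
R_total = 15.17 + 0.825 + 0.1339 = 16.13 ft²·°F·h/BTU
Q = A·ΔT/R = 741 × 41.6 / 16.13 = 1911 BTU/h

1910 BTU/h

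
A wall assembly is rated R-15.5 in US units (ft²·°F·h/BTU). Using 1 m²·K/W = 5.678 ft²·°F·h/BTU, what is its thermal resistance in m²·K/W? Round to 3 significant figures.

R_SI = 15.5/5.678 = 2.73

2.73 m²·K/W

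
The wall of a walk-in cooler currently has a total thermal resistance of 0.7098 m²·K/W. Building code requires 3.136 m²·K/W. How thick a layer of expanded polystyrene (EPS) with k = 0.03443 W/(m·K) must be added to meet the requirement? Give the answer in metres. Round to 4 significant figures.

0.08353 m

ΔR = 3.136 − 0.7098 = 2.4262 m²·K/W
L = ΔR × k = 2.4262 × 0.03443 = 0.083534 m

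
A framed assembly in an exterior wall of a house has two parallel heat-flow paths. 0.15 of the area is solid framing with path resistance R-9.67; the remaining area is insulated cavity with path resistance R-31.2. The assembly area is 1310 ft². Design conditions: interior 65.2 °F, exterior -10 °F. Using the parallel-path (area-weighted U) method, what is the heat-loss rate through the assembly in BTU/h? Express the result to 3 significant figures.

4210 BTU/h

U_eff = 0.85/31.2 + 0.15/9.67 = 0.02724 + 0.01551 = 0.04276
R_eff = 1/U_eff = 23.39 ft²·°F·h/BTU
Q = 1310 × (65.2 − (-10)) / 23.39 = 4212 BTU/h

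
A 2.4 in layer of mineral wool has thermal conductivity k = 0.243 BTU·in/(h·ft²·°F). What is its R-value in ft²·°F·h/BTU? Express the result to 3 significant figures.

9.88 ft²·°F·h/BTU

R = L/k = 2.4/0.243 = 9.877 ft²·°F·h/BTU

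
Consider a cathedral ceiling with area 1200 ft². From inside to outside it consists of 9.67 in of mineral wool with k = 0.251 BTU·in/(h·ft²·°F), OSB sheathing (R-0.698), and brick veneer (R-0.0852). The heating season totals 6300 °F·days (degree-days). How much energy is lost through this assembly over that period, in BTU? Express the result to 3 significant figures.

9.67/0.251 = 38.53
R_total = 38.53 + 0.698 + 0.0852 = 39.31 ft²·°F·h/BTU
E = A × HDD × 24 / R = 1200 × 6300 × 24 / 39.31 = 4616000 BTU

4620000 BTU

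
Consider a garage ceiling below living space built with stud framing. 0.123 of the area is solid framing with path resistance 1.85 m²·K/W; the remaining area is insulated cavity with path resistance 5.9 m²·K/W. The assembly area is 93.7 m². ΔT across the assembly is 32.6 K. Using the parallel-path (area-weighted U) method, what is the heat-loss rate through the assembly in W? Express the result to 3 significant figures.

657 W

U_eff = 0.877/5.9 + 0.123/1.85 = 0.1486 + 0.06649 = 0.2151
R_eff = 1/U_eff = 4.648 m²·K/W
Q = 93.7 × 32.6 / 4.648 = 657.1 W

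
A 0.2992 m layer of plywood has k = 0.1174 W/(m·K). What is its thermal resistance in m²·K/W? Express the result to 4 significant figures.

R = L/k = 0.2992/0.1174 = 2.5486 m²·K/W

2.549 m²·K/W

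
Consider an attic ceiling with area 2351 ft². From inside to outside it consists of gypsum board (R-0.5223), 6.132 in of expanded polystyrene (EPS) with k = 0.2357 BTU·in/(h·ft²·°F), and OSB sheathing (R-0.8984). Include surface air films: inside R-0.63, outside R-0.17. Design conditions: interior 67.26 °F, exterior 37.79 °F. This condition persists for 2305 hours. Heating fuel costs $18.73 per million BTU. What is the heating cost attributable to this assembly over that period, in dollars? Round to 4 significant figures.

6.132/0.2357 = 26.016
R_total = 0.63 + 0.5223 + 26.016 + 0.8984 + 0.17 = 28.237 ft²·°F·h/BTU
Q = 2351 × (67.26 − 37.79) / 28.237 = 2453.7 BTU/h
E = 2453.7 × 2305 = 5655700 BTU
Cost = 5655700/10⁶ × 18.73 = $105.93

105.9 dollars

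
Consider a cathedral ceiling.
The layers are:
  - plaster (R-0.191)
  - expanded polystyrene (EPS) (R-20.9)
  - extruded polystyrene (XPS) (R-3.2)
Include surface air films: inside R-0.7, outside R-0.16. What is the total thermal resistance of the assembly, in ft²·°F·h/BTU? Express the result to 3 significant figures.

R_total = 0.7 + 0.191 + 20.9 + 3.2 + 0.16 = 25.15 ft²·°F·h/BTU

25.2 ft²·°F·h/BTU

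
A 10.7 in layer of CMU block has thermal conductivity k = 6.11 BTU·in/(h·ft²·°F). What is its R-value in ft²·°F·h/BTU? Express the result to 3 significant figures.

1.75 ft²·°F·h/BTU

R = L/k = 10.7/6.11 = 1.751 ft²·°F·h/BTU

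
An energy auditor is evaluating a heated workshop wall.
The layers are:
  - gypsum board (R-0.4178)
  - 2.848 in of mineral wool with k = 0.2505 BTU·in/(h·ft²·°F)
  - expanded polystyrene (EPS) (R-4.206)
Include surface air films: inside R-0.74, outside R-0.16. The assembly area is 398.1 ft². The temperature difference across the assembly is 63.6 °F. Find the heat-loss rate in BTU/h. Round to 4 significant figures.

1499 BTU/h

2.848/0.2505 = 11.369
R_total = 0.74 + 0.4178 + 11.369 + 4.206 + 0.16 = 16.893 ft²·°F·h/BTU
Q = A·ΔT/R = 398.1 × 63.6 / 16.893 = 1498.8 BTU/h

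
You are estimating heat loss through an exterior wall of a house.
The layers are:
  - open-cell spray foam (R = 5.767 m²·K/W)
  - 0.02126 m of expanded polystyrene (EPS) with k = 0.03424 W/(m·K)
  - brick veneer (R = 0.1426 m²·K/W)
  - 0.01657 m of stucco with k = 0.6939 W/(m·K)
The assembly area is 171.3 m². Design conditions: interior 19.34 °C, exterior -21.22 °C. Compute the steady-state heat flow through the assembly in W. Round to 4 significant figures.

1060 W

0.02126/0.03424 = 0.62091
0.01657/0.6939 = 0.02388
R_total = 5.767 + 0.62091 + 0.1426 + 0.02388 = 6.5544 m²·K/W
Q = A·ΔT/R = 171.3 × (19.34 − (-21.22)) / 6.5544 = 1060 W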